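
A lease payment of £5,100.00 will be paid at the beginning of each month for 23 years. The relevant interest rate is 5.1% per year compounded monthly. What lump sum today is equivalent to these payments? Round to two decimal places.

This is an annuity due: 276 payments of £5,100.00 at the beginning of each month.
Periodic rate r = 0.051/12 per month; n is counted in months.
PV = PMT × [(1 − (1+r)^−n)/r] × (1+r) = 5,100 × [1 − (1+r)^−276] / r × (1+r) = £831,269.15

£831,269.15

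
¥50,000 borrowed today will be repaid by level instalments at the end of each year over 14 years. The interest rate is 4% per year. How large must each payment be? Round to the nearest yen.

Level ordinary annuity; solve PV = PMT × [(1 − (1+r)^−n)/r] for PMT.
Periodic rate r = 0.04 per year.
With n = 14: PMT = 50,000 / ([(1 − (1+r)^−n)/r]) = ¥4,733

¥4,733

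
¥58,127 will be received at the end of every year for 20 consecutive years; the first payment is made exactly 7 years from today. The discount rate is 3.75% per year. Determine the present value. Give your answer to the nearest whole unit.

¥647,658

Ordinary annuity of 20 payments, first payment at period 7.
Periodic rate r = 0.0375 per year.
The ordinary-annuity PV formula values the stream one period before the first payment (period 6); discount that back 6 periods:
PV₀ = 58,127 × [1 − (1+r)^−20] / r × (1+r)^−6 = ¥647,658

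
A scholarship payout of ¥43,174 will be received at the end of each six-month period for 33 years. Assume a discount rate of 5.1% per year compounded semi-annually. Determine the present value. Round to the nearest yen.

This is an ordinary annuity: 66 payments of ¥43,174 at the end of each six-month period.
Periodic rate r = 0.051/2 per half-year; n is counted in half-years.
PV = PMT × [(1 − (1+r)^−n)/r] = 43,174 × [1 − (1+r)^−66] / r = ¥1,371,785

¥1,371,785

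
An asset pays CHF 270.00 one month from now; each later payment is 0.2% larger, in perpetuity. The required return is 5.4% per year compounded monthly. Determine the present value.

Periodic rate r = 0.054/12 per month.
Growing perpetuity (Gordon): PV = PMT₁ / (r − g) = 270 / (r − 0.002) = CHF 108,000.00.

CHF 108,000.00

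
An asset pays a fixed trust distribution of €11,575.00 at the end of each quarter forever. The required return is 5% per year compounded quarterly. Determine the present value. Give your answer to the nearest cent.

€926,000.00

Periodic rate r = 0.05/4 per quarter.
Level perpetuity: PV = PMT / r = 11,575 / (0.05/4) = €926,000.00.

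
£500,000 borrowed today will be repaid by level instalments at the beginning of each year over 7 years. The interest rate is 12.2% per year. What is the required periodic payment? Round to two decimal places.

Level annuity due; solve PV = PMT × [(1 − (1+r)^−n)/r] × (1+r) for PMT.
Periodic rate r = 0.122 per year.
With n = 7: PMT = 500,000 / ([(1 − (1+r)^−n)/r] × (1+r)) = £98,266.12

£98,266.12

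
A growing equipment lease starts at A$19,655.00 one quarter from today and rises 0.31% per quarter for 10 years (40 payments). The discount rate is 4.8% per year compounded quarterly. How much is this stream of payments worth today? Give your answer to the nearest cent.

Periodic rate r = 0.048/4 per quarter; n is counted in quarters.
Growing ordinary annuity: PV = PMT₁ × [1 − ((1+g)/(1+r))^n] / (r − g) = 19,655 × [1 − ((1+0.0031)/(1+r))^40] / (r − 0.0031) = A$657,355.68.

A$657,355.68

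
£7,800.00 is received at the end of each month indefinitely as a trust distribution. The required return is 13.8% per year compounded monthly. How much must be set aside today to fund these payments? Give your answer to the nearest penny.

Periodic rate r = 0.138/12 per month.
Level perpetuity: PV = PMT / r = 7,800 / (0.138/12) = £678,260.87.

£678,260.87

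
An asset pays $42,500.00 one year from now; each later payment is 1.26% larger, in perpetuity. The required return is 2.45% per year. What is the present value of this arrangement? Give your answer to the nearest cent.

$3,571,428.57

Periodic rate r = 0.0245 per year.
Growing perpetuity (Gordon): PV = PMT₁ / (r − g) = 42,500 / (r − 0.0126) = $3,571,428.57.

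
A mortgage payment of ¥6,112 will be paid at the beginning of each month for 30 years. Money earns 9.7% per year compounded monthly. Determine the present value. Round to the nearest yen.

¥720,224

This is an annuity due: 360 payments of ¥6,112 at the beginning of each month.
Periodic rate r = 0.097/12 per month; n is counted in months.
PV = PMT × [(1 − (1+r)^−n)/r] × (1+r) = 6,112 × [1 − (1+r)^−360] / r × (1+r) = ¥720,224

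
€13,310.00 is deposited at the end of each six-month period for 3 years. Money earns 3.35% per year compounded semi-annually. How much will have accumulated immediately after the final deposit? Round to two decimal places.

This is an ordinary annuity: 6 deposits of €13,310.00 at the end of each six-month period.
Periodic rate r = 0.0335/2 per half-year; n is counted in half-years.
FV = PMT × [((1+r)^n − 1)/r] = 13,310 × [(1+r)^6 − 1] / r = €83,279.77

€83,279.77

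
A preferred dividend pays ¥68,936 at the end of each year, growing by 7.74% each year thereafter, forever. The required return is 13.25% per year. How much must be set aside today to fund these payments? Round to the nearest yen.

¥1,251,107

Periodic rate r = 0.1325 per year.
Growing perpetuity (Gordon): PV = PMT₁ / (r − g) = 68,936 / (r − 0.0774) = ¥1,251,107.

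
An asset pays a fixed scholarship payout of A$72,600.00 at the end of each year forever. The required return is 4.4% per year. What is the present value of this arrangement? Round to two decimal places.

A$1,650,000.00

Periodic rate r = 0.044 per year.
Level perpetuity: PV = PMT / r = 72,600 / (0.044) = A$1,650,000.00.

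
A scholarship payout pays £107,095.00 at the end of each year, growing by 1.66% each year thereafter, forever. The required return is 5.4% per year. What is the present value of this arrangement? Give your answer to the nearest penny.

Periodic rate r = 0.054 per year.
Growing perpetuity (Gordon): PV = PMT₁ / (r − g) = 107,095 / (r − 0.0166) = £2,863,502.67.

£2,863,502.67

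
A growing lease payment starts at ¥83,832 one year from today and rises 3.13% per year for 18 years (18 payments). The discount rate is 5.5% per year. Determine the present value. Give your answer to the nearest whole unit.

Periodic rate r = 0.055 per year.
Growing ordinary annuity: PV = PMT₁ × [1 − ((1+g)/(1+r))^n] / (r − g) = 83,832 × [1 − ((1+0.0313)/(1+r))^18] / (r − 0.0313) = ¥1,187,325.

¥1,187,325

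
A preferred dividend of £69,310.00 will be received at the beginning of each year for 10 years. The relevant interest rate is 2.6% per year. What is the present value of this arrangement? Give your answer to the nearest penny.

£619,173.55

This is an annuity due: 10 payments of £69,310.00 at the beginning of each year.
Periodic rate r = 0.026 per year.
PV = PMT × [(1 − (1+r)^−n)/r] × (1+r) = 69,310 × [1 − (1+r)^−10] / r × (1+r) = £619,173.55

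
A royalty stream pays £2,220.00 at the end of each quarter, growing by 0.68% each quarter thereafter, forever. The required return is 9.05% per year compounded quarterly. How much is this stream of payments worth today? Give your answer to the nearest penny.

Periodic rate r = 0.0905/4 per quarter.
Growing perpetuity (Gordon): PV = PMT₁ / (r − g) = 2,220 / (r − 0.0068) = £140,284.36.

£140,284.36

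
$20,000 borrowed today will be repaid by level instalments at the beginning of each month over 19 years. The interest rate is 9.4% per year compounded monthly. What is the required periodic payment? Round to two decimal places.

Level annuity due; solve PV = PMT × [(1 − (1+r)^−n)/r] × (1+r) for PMT.
Periodic rate r = 0.094/12 per month; n is counted in months.
With n = 228: PMT = 20,000 / ([(1 − (1+r)^−n)/r] × (1+r)) = $187.02

$187.02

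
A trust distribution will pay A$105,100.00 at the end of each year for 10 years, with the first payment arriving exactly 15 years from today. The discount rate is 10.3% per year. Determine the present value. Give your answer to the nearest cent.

Ordinary annuity of 10 payments, first payment at period 15.
Periodic rate r = 0.103 per year.
The ordinary-annuity PV formula values the stream one period before the first payment (period 14); discount that back 14 periods:
PV₀ = 105,100 × [1 − (1+r)^−10] / r × (1+r)^−14 = A$161,606.98

A$161,606.98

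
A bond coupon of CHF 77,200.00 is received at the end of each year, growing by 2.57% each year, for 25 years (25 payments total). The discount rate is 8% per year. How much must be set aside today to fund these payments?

Periodic rate r = 0.08 per year.
Growing ordinary annuity: PV = PMT₁ × [1 − ((1+g)/(1+r))^n] / (r − g) = 77,200 × [1 − ((1+0.0257)/(1+r))^25] / (r − 0.0257) = CHF 1,030,230.49.

CHF 1,030,230.49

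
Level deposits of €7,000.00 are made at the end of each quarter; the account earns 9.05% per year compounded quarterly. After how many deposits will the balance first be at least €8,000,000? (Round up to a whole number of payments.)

Periodic rate r = 0.0905/4 per quarter; n is counted in quarters.
Ordinary annuity FV: 8,000,000 = 7,000 × [((1+r)^n − 1)/r].
(1+r)^n = 1 + 8,000,000 × r / 7,000, so n = ln(1 + 8,000,000·r/7,000) / ln(1+r) = 147.08.
Round up to a whole number of payments: n = 148.

148 payments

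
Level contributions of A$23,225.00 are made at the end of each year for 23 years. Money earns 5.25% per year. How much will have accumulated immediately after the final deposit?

This is an ordinary annuity: 23 deposits of A$23,225.00 at the end of each year.
Periodic rate r = 0.0525 per year.
FV = PMT × [((1+r)^n − 1)/r] = 23,225 × [(1+r)^23 − 1] / r = A$992,793.92

A$992,793.92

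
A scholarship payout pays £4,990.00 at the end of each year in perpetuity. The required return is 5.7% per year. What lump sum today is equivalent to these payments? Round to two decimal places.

£87,543.86

Periodic rate r = 0.057 per year.
Level perpetuity: PV = PMT / r = 4,990 / (0.057) = £87,543.86.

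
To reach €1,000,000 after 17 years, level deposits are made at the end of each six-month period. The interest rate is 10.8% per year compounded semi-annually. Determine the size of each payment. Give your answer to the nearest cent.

Level ordinary annuity; solve FV = PMT × [((1+r)^n − 1)/r] for PMT.
Periodic rate r = 0.108/2 per half-year; n is counted in half-years.
With n = 34: PMT = 1,000,000 / ([((1+r)^n − 1)/r]) = €10,846.98

€10,846.98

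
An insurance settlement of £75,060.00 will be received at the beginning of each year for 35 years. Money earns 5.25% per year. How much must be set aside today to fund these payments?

£1,253,760.43

This is an annuity due: 35 payments of £75,060.00 at the beginning of each year.
Periodic rate r = 0.0525 per year.
PV = PMT × [(1 − (1+r)^−n)/r] × (1+r) = 75,060 × [1 − (1+r)^−35] / r × (1+r) = £1,253,760.43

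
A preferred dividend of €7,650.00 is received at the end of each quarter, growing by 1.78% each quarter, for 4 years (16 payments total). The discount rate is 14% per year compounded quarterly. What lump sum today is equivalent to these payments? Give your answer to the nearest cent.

Periodic rate r = 0.14/4 per quarter; n is counted in quarters.
Growing ordinary annuity: PV = PMT₁ × [1 − ((1+g)/(1+r))^n] / (r − g) = 7,650 × [1 − ((1+0.0178)/(1+r))^16] / (r − 0.0178) = €104,604.86.

€104,604.86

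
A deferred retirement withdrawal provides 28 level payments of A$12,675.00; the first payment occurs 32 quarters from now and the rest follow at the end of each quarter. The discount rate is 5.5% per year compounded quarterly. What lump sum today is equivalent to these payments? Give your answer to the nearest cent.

Ordinary annuity of 28 payments, first payment at period 32.
Periodic rate r = 0.055/4 per quarter; n is counted in quarters.
The ordinary-annuity PV formula values the stream one period before the first payment (period 31); discount that back 31 periods:
PV₀ = 12,675 × [1 − (1+r)^−28] / r × (1+r)^−31 = A$191,818.61

A$191,818.61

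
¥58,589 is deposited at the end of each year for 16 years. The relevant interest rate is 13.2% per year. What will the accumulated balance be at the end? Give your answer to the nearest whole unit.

¥2,783,040

This is an ordinary annuity: 16 deposits of ¥58,589 at the end of each year.
Periodic rate r = 0.132 per year.
FV = PMT × [((1+r)^n − 1)/r] = 58,589 × [(1+r)^16 − 1] / r = ¥2,783,040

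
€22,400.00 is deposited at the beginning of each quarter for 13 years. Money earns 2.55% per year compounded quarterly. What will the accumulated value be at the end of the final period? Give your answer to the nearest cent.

This is an annuity due: 52 deposits of €22,400.00 at the beginning of each quarter.
Periodic rate r = 0.0255/4 per quarter; n is counted in quarters.
FV = PMT × [((1+r)^n − 1)/r] × (1+r) = 22,400 × [(1+r)^52 − 1] / r × (1+r) = €1,384,715.49

€1,384,715.49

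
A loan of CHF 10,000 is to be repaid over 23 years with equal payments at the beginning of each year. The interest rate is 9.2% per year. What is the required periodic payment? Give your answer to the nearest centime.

Level annuity due; solve PV = PMT × [(1 − (1+r)^−n)/r] × (1+r) for PMT.
Periodic rate r = 0.092 per year.
With n = 23: PMT = 10,000 / ([(1 − (1+r)^−n)/r] × (1+r)) = CHF 970.72

CHF 970.72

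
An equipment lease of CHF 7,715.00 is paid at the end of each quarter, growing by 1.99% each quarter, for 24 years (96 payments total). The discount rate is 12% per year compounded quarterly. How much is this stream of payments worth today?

Periodic rate r = 0.12/4 per quarter; n is counted in quarters.
Growing ordinary annuity: PV = PMT₁ × [1 − ((1+g)/(1+r))^n] / (r − g) = 7,715 × [1 − ((1+0.0199)/(1+r))^96] / (r − 0.0199) = CHF 467,262.31.

CHF 467,262.31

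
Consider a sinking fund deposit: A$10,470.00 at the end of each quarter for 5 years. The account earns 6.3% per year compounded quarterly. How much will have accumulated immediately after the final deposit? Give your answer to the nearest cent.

This is an ordinary annuity: 20 deposits of A$10,470.00 at the end of each quarter.
Periodic rate r = 0.063/4 per quarter; n is counted in quarters.
FV = PMT × [((1+r)^n − 1)/r] = 10,470 × [(1+r)^20 − 1] / r = A$243,900.88

A$243,900.88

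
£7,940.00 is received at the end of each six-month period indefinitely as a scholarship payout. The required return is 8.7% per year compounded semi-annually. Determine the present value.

£182,528.74

Periodic rate r = 0.087/2 per half-year.
Level perpetuity: PV = PMT / r = 7,940 / (0.087/2) = £182,528.74.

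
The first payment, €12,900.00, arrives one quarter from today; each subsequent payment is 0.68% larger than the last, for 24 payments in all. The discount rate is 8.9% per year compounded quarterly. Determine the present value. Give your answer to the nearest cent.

Periodic rate r = 0.089/4 per quarter; n is counted in quarters.
Growing ordinary annuity: PV = PMT₁ × [1 − ((1+g)/(1+r))^n] / (r − g) = 12,900 × [1 − ((1+0.0068)/(1+r))^24] / (r − 0.0068) = €255,619.71.

€255,619.71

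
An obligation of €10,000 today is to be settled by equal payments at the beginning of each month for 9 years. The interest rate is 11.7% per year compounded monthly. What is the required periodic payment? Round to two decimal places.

Level annuity due; solve PV = PMT × [(1 − (1+r)^−n)/r] × (1+r) for PMT.
Periodic rate r = 0.117/12 per month; n is counted in months.
With n = 108: PMT = 10,000 / ([(1 − (1+r)^−n)/r] × (1+r)) = €148.71

€148.71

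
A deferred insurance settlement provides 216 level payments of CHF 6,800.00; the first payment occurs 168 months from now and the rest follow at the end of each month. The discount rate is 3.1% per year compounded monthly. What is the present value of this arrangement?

Ordinary annuity of 216 payments, first payment at period 168.
Periodic rate r = 0.031/12 per month; n is counted in months.
The ordinary-annuity PV formula values the stream one period before the first payment (period 167); discount that back 167 periods:
PV₀ = 6,800 × [1 − (1+r)^−216] / r × (1+r)^−167 = CHF 730,929.39

CHF 730,929.39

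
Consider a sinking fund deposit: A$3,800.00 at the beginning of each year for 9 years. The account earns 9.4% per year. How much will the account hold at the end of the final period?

This is an annuity due: 9 deposits of A$3,800.00 at the beginning of each year.
Periodic rate r = 0.094 per year.
FV = PMT × [((1+r)^n − 1)/r] × (1+r) = 3,800 × [(1+r)^9 − 1] / r × (1+r) = A$55,046.97

A$55,046.97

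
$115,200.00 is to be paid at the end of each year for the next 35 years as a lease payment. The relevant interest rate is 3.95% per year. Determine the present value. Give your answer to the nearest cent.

This is an ordinary annuity: 35 payments of $115,200.00 at the end of each year.
Periodic rate r = 0.0395 per year.
PV = PMT × [(1 − (1+r)^−n)/r] = 115,200 × [1 − (1+r)^−35] / r = $2,164,836.08

$2,164,836.08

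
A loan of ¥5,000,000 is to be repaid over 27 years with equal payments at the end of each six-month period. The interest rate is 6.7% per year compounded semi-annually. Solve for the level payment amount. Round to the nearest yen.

¥201,503

Level ordinary annuity; solve PV = PMT × [(1 − (1+r)^−n)/r] for PMT.
Periodic rate r = 0.067/2 per half-year; n is counted in half-years.
With n = 54: PMT = 5,000,000 / ([(1 − (1+r)^−n)/r]) = ¥201,503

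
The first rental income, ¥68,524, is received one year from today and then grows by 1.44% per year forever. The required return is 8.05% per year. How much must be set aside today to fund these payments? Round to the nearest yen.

¥1,036,672

Periodic rate r = 0.0805 per year.
Growing perpetuity (Gordon): PV = PMT₁ / (r − g) = 68,524 / (r − 0.0144) = ¥1,036,672.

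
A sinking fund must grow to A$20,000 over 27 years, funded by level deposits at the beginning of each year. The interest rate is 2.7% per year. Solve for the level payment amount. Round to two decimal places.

A$499.31

Level annuity due; solve FV = PMT × [((1+r)^n − 1)/r] × (1+r) for PMT.
Periodic rate r = 0.027 per year.
With n = 27: PMT = 20,000 / ([((1+r)^n − 1)/r] × (1+r)) = A$499.31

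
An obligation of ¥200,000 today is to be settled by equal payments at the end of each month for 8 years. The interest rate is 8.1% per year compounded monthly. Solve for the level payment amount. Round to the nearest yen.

Level ordinary annuity; solve PV = PMT × [(1 − (1+r)^−n)/r] for PMT.
Periodic rate r = 0.081/12 per month; n is counted in months.
With n = 96: PMT = 200,000 / ([(1 − (1+r)^−n)/r]) = ¥2,838

¥2,838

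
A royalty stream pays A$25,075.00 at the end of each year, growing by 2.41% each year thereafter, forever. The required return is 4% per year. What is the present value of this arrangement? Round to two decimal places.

Periodic rate r = 0.04 per year.
Growing perpetuity (Gordon): PV = PMT₁ / (r − g) = 25,075 / (r − 0.0241) = A$1,577,044.03.

A$1,577,044.03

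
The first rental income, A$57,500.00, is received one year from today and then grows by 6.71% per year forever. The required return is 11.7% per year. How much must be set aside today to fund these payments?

Periodic rate r = 0.117 per year.
Growing perpetuity (Gordon): PV = PMT₁ / (r − g) = 57,500 / (r − 0.0671) = A$1,152,304.61.

A$1,152,304.61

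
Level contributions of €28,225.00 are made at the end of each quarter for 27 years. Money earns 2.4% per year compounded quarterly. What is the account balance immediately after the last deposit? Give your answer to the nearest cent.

This is an ordinary annuity: 108 deposits of €28,225.00 at the end of each quarter.
Periodic rate r = 0.024/4 per quarter; n is counted in quarters.
FV = PMT × [((1+r)^n − 1)/r] = 28,225 × [(1+r)^108 − 1] / r = €4,271,456.65

€4,271,456.65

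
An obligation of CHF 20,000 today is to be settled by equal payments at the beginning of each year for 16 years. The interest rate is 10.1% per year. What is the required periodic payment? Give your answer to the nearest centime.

CHF 2,335.67

Level annuity due; solve PV = PMT × [(1 − (1+r)^−n)/r] × (1+r) for PMT.
Periodic rate r = 0.101 per year.
With n = 16: PMT = 20,000 / ([(1 − (1+r)^−n)/r] × (1+r)) = CHF 2,335.67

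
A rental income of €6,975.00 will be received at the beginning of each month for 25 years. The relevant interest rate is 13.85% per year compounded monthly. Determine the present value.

This is an annuity due: 300 payments of €6,975.00 at the beginning of each month.
Periodic rate r = 0.1385/12 per month; n is counted in months.
PV = PMT × [(1 − (1+r)^−n)/r] × (1+r) = 6,975 × [1 − (1+r)^−300] / r × (1+r) = €591,758.04

€591,758.04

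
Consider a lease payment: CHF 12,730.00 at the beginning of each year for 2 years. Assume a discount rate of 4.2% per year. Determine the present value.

CHF 24,946.89

This is an annuity due: 2 payments of CHF 12,730.00 at the beginning of each year.
Periodic rate r = 0.042 per year.
PV = PMT × [(1 − (1+r)^−n)/r] × (1+r) = 12,730 × [1 − (1+r)^−2] / r × (1+r) = CHF 24,946.89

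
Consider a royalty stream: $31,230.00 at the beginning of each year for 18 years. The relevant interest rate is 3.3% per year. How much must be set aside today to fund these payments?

This is an annuity due: 18 payments of $31,230.00 at the beginning of each year.
Periodic rate r = 0.033 per year.
PV = PMT × [(1 − (1+r)^−n)/r] × (1+r) = 31,230 × [1 − (1+r)^−18] / r × (1+r) = $432,648.75

$432,648.75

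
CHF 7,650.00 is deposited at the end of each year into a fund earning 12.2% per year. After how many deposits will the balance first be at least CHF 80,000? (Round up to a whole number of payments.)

8 payments

Periodic rate r = 0.122 per year.
Ordinary annuity FV: 80,000 = 7,650 × [((1+r)^n − 1)/r].
(1+r)^n = 1 + 80,000 × r / 7,650, so n = ln(1 + 80,000·r/7,650) / ln(1+r) = 7.14.
Round up to a whole number of payments: n = 8.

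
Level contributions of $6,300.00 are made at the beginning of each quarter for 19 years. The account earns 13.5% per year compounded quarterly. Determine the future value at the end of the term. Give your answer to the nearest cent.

$2,211,739.46

This is an annuity due: 76 deposits of $6,300.00 at the beginning of each quarter.
Periodic rate r = 0.135/4 per quarter; n is counted in quarters.
FV = PMT × [((1+r)^n − 1)/r] × (1+r) = 6,300 × [(1+r)^76 − 1] / r × (1+r) = $2,211,739.46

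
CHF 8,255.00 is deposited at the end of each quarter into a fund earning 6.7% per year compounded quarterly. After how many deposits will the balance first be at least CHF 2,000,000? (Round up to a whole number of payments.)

98 payments

Periodic rate r = 0.067/4 per quarter; n is counted in quarters.
Ordinary annuity FV: 2,000,000 = 8,255 × [((1+r)^n − 1)/r].
(1+r)^n = 1 + 2,000,000 × r / 8,255, so n = ln(1 + 2,000,000·r/8,255) / ln(1+r) = 97.58.
Round up to a whole number of payments: n = 98.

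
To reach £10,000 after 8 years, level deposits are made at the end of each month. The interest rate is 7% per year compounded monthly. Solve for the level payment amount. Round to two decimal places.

£78.00

Level ordinary annuity; solve FV = PMT × [((1+r)^n − 1)/r] for PMT.
Periodic rate r = 0.07/12 per month; n is counted in months.
With n = 96: PMT = 10,000 / ([((1+r)^n − 1)/r]) = £78.00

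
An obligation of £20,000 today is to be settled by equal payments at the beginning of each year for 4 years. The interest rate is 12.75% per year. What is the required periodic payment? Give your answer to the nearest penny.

£5,932.58

Level annuity due; solve PV = PMT × [(1 − (1+r)^−n)/r] × (1+r) for PMT.
Periodic rate r = 0.1275 per year.
With n = 4: PMT = 20,000 / ([(1 − (1+r)^−n)/r] × (1+r)) = £5,932.58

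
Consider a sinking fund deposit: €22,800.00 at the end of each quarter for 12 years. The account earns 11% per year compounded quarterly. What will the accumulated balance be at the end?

This is an ordinary annuity: 48 deposits of €22,800.00 at the end of each quarter.
Periodic rate r = 0.11/4 per quarter; n is counted in quarters.
FV = PMT × [((1+r)^n − 1)/r] = 22,800 × [(1+r)^48 − 1] / r = €2,219,716.70

€2,219,716.70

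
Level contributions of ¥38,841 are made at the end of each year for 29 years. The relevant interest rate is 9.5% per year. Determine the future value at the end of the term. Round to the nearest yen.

This is an ordinary annuity: 29 deposits of ¥38,841 at the end of each year.
Periodic rate r = 0.095 per year.
FV = PMT × [((1+r)^n − 1)/r] = 38,841 × [(1+r)^29 − 1] / r = ¥5,274,129

¥5,274,129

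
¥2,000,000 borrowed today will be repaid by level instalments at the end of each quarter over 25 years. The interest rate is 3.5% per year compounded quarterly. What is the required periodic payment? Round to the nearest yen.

Level ordinary annuity; solve PV = PMT × [(1 − (1+r)^−n)/r] for PMT.
Periodic rate r = 0.035/4 per quarter; n is counted in quarters.
With n = 100: PMT = 2,000,000 / ([(1 − (1+r)^−n)/r]) = ¥30,092

¥30,092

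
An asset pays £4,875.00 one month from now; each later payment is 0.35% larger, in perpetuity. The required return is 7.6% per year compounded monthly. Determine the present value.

Periodic rate r = 0.076/12 per month.
Growing perpetuity (Gordon): PV = PMT₁ / (r − g) = 4,875 / (r − 0.0035) = £1,720,588.24.

£1,720,588.24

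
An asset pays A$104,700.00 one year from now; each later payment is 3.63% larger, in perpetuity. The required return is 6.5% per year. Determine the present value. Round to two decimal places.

Periodic rate r = 0.065 per year.
Growing perpetuity (Gordon): PV = PMT₁ / (r − g) = 104,700 / (r − 0.0363) = A$3,648,083.62.

A$3,648,083.62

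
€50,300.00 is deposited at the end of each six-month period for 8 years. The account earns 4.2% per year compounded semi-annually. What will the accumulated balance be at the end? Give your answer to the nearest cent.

This is an ordinary annuity: 16 deposits of €50,300.00 at the end of each six-month period.
Periodic rate r = 0.042/2 per half-year; n is counted in half-years.
FV = PMT × [((1+r)^n − 1)/r] = 50,300 × [(1+r)^16 − 1] / r = €944,870.32

€944,870.32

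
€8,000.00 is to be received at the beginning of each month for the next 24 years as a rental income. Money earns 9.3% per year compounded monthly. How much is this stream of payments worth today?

This is an annuity due: 288 payments of €8,000.00 at the beginning of each month.
Periodic rate r = 0.093/12 per month; n is counted in months.
PV = PMT × [(1 − (1+r)^−n)/r] × (1+r) = 8,000 × [1 − (1+r)^−288] / r × (1+r) = €927,659.53

€927,659.53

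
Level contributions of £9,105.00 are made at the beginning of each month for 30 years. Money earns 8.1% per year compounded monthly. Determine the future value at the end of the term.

This is an annuity due: 360 deposits of £9,105.00 at the beginning of each month.
Periodic rate r = 0.081/12 per month; n is counted in months.
FV = PMT × [((1+r)^n − 1)/r] × (1+r) = 9,105 × [(1+r)^360 − 1] / r × (1+r) = £13,941,871.02

£13,941,871.02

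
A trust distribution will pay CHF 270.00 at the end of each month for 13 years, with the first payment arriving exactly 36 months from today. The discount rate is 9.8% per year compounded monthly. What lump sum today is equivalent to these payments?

CHF 17,877.98

Ordinary annuity of 156 payments, first payment at period 36.
Periodic rate r = 0.098/12 per month; n is counted in months.
The ordinary-annuity PV formula values the stream one period before the first payment (period 35); discount that back 35 periods:
PV₀ = 270 × [1 − (1+r)^−156] / r × (1+r)^−35 = CHF 17,877.98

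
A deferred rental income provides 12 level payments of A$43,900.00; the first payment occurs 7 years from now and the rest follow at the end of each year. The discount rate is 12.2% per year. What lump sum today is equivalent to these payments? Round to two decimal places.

A$135,048.95

Ordinary annuity of 12 payments, first payment at period 7.
Periodic rate r = 0.122 per year.
The ordinary-annuity PV formula values the stream one period before the first payment (period 6); discount that back 6 periods:
PV₀ = 43,900 × [1 − (1+r)^−12] / r × (1+r)^−6 = A$135,048.95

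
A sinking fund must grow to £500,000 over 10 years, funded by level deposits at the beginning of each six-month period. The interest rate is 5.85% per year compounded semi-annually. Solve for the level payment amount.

Level annuity due; solve FV = PMT × [((1+r)^n − 1)/r] × (1+r) for PMT.
Periodic rate r = 0.0585/2 per half-year; n is counted in half-years.
With n = 20: PMT = 500,000 / ([((1+r)^n − 1)/r] × (1+r)) = £18,217.39

£18,217.39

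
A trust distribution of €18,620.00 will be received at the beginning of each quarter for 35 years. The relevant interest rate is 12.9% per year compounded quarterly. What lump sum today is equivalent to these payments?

This is an annuity due: 140 payments of €18,620.00 at the beginning of each quarter.
Periodic rate r = 0.129/4 per quarter; n is counted in quarters.
PV = PMT × [(1 − (1+r)^−n)/r] × (1+r) = 18,620 × [1 − (1+r)^−140] / r × (1+r) = €588,980.28

€588,980.28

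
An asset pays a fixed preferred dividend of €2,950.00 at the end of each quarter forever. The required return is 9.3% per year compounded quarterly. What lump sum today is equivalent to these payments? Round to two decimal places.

€126,881.72

Periodic rate r = 0.093/4 per quarter.
Level perpetuity: PV = PMT / r = 2,950 / (0.093/4) = €126,881.72.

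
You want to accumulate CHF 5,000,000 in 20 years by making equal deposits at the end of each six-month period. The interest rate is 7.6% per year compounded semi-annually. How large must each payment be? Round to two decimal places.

Level ordinary annuity; solve FV = PMT × [((1+r)^n − 1)/r] for PMT.
Periodic rate r = 0.076/2 per half-year; n is counted in half-years.
With n = 40: PMT = 5,000,000 / ([((1+r)^n − 1)/r]) = CHF 55,148.73

CHF 55,148.73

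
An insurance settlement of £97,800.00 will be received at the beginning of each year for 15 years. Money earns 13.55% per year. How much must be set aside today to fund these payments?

This is an annuity due: 15 payments of £97,800.00 at the beginning of each year.
Periodic rate r = 0.1355 per year.
PV = PMT × [(1 − (1+r)^−n)/r] × (1+r) = 97,800 × [1 − (1+r)^−15] / r × (1+r) = £697,734.10

£697,734.10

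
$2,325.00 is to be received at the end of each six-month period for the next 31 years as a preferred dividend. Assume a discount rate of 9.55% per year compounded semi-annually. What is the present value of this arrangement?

This is an ordinary annuity: 62 payments of $2,325.00 at the end of each six-month period.
Periodic rate r = 0.0955/2 per half-year; n is counted in half-years.
PV = PMT × [(1 − (1+r)^−n)/r] = 2,325 × [1 − (1+r)^−62] / r = $45,990.41

$45,990.41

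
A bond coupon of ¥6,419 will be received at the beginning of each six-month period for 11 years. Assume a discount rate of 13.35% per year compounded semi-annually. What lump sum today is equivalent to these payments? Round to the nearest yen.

This is an annuity due: 22 payments of ¥6,419 at the beginning of each six-month period.
Periodic rate r = 0.1335/2 per half-year; n is counted in half-years.
PV = PMT × [(1 − (1+r)^−n)/r] × (1+r) = 6,419 × [1 − (1+r)^−22] / r × (1+r) = ¥77,827

¥77,827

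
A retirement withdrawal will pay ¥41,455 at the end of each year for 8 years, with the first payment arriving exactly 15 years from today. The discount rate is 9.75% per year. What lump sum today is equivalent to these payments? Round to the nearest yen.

Ordinary annuity of 8 payments, first payment at period 15.
Periodic rate r = 0.0975 per year.
The ordinary-annuity PV formula values the stream one period before the first payment (period 14); discount that back 14 periods:
PV₀ = 41,455 × [1 − (1+r)^−8] / r × (1+r)^−14 = ¥60,674

¥60,674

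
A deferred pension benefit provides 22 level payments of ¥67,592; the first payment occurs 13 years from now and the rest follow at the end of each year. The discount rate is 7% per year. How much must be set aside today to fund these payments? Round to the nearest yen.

Ordinary annuity of 22 payments, first payment at period 13.
Periodic rate r = 0.07 per year.
The ordinary-annuity PV formula values the stream one period before the first payment (period 12); discount that back 12 periods:
PV₀ = 67,592 × [1 − (1+r)^−22] / r × (1+r)^−12 = ¥331,966

¥331,966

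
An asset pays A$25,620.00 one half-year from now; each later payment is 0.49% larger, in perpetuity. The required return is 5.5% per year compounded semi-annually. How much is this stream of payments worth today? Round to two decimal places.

A$1,133,628.32

Periodic rate r = 0.055/2 per half-year.
Growing perpetuity (Gordon): PV = PMT₁ / (r − g) = 25,620 / (r − 0.0049) = A$1,133,628.32.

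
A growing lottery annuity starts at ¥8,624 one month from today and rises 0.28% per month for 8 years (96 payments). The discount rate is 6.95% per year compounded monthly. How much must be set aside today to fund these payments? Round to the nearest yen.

Periodic rate r = 0.0695/12 per month; n is counted in months.
Growing ordinary annuity: PV = PMT₁ × [1 − ((1+g)/(1+r))^n] / (r − g) = 8,624 × [1 − ((1+0.0028)/(1+r))^96] / (r − 0.0028) = ¥716,968.

¥716,968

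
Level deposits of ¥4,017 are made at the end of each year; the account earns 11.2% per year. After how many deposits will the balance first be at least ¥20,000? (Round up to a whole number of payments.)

5 payments

Periodic rate r = 0.112 per year.
Ordinary annuity FV: 20,000 = 4,017 × [((1+r)^n − 1)/r].
(1+r)^n = 1 + 20,000 × r / 4,017, so n = ln(1 + 20,000·r/4,017) / ln(1+r) = 4.17.
Round up to a whole number of payments: n = 5.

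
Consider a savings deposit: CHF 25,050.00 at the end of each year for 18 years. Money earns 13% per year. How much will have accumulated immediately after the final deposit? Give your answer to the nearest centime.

This is an ordinary annuity: 18 deposits of CHF 25,050.00 at the end of each year.
Periodic rate r = 0.13 per year.
FV = PMT × [((1+r)^n − 1)/r] = 25,050 × [(1+r)^18 − 1] / r = CHF 1,546,214.71

CHF 1,546,214.71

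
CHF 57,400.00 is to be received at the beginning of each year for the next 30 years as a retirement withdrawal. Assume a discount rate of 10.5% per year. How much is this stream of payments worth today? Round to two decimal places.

This is an annuity due: 30 payments of CHF 57,400.00 at the beginning of each year.
Periodic rate r = 0.105 per year.
PV = PMT × [(1 − (1+r)^−n)/r] × (1+r) = 57,400 × [1 − (1+r)^−30] / r × (1+r) = CHF 573,852.09

CHF 573,852.09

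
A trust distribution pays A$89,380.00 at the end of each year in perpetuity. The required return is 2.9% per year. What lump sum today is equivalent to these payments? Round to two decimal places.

Periodic rate r = 0.029 per year.
Level perpetuity: PV = PMT / r = 89,380 / (0.029) = A$3,082,068.97.

A$3,082,068.97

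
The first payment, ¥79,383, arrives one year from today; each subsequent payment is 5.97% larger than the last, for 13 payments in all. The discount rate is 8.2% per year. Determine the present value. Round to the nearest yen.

Periodic rate r = 0.082 per year.
Growing ordinary annuity: PV = PMT₁ × [1 − ((1+g)/(1+r))^n] / (r − g) = 79,383 × [1 − ((1+0.0597)/(1+r))^13] / (r − 0.0597) = ¥844,297.

¥844,297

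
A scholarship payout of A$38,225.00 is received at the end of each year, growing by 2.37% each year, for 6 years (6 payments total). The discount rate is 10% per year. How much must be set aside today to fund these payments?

Periodic rate r = 0.1 per year.
Growing ordinary annuity: PV = PMT₁ × [1 − ((1+g)/(1+r))^n] / (r − g) = 38,225 × [1 − ((1+0.0237)/(1+r))^6] / (r − 0.0237) = A$175,518.88.

A$175,518.88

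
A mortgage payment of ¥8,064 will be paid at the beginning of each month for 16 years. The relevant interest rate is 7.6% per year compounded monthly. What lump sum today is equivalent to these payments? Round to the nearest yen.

¥900,065

This is an annuity due: 192 payments of ¥8,064 at the beginning of each month.
Periodic rate r = 0.076/12 per month; n is counted in months.
PV = PMT × [(1 − (1+r)^−n)/r] × (1+r) = 8,064 × [1 − (1+r)^−192] / r × (1+r) = ¥900,065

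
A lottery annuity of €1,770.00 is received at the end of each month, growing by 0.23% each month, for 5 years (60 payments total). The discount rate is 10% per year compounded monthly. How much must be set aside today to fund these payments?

€88,710.48

Periodic rate r = 0.1/12 per month; n is counted in months.
Growing ordinary annuity: PV = PMT₁ × [1 − ((1+g)/(1+r))^n] / (r − g) = 1,770 × [1 − ((1+0.0023)/(1+r))^60] / (r − 0.0023) = €88,710.48.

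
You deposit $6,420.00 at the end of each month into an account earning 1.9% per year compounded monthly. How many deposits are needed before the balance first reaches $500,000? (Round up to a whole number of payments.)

Periodic rate r = 0.019/12 per month; n is counted in months.
Ordinary annuity FV: 500,000 = 6,420 × [((1+r)^n − 1)/r].
(1+r)^n = 1 + 500,000 × r / 6,420, so n = ln(1 + 500,000·r/6,420) / ln(1+r) = 73.50.
Round up to a whole number of payments: n = 74.

74 payments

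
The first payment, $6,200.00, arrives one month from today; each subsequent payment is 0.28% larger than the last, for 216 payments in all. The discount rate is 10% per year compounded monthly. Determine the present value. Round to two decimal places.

$779,125.35

Periodic rate r = 0.1/12 per month; n is counted in months.
Growing ordinary annuity: PV = PMT₁ × [1 − ((1+g)/(1+r))^n] / (r − g) = 6,200 × [1 − ((1+0.0028)/(1+r))^216] / (r − 0.0028) = $779,125.35.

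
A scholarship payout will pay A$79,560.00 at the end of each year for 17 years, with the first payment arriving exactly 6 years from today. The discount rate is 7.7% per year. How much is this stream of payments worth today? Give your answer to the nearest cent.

A$511,009.24

Ordinary annuity of 17 payments, first payment at period 6.
Periodic rate r = 0.077 per year.
The ordinary-annuity PV formula values the stream one period before the first payment (period 5); discount that back 5 periods:
PV₀ = 79,560 × [1 − (1+r)^−17] / r × (1+r)^−5 = A$511,009.24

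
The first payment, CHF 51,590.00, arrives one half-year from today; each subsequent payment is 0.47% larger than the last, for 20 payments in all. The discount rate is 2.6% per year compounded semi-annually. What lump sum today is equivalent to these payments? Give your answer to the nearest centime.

Periodic rate r = 0.026/2 per half-year; n is counted in half-years.
Growing ordinary annuity: PV = PMT₁ × [1 − ((1+g)/(1+r))^n] / (r − g) = 51,590 × [1 − ((1+0.0047)/(1+r))^20] / (r − 0.0047) = CHF 943,041.43.

CHF 943,041.43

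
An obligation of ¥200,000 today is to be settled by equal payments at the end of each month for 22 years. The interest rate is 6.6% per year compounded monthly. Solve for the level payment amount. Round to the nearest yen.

¥1,438

Level ordinary annuity; solve PV = PMT × [(1 − (1+r)^−n)/r] for PMT.
Periodic rate r = 0.066/12 per month; n is counted in months.
With n = 264: PMT = 200,000 / ([(1 − (1+r)^−n)/r]) = ¥1,438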